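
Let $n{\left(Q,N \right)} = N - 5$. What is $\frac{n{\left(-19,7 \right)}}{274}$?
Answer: $\frac{1}{137} \approx 0.0072993$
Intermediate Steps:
$n{\left(Q,N \right)} = -5 + N$ ($n{\left(Q,N \right)} = N - 5 = -5 + N$)
$\frac{n{\left(-19,7 \right)}}{274} = \frac{-5 + 7}{274} = 2 \cdot \frac{1}{274} = \frac{1}{137}$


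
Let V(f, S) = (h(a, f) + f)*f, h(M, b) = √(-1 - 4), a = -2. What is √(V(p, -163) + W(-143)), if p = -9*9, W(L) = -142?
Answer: √(6419 - 81*I*√5) ≈ 80.127 - 1.13*I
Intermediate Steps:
h(M, b) = I*√5 (h(M, b) = √(-5) = I*√5)
p = -81
V(f, S) = f*(f + I*√5) (V(f, S) = (I*√5 + f)*f = (f + I*√5)*f = f*(f + I*√5))
√(V(p, -163) + W(-143)) = √(-81*(-81 + I*√5) - 142) = √((6561 - 81*I*√5) - 142) = √(6419 - 81*I*√5)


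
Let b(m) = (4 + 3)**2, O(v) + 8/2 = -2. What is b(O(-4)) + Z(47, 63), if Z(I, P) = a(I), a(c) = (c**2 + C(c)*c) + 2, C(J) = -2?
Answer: 2166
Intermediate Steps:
a(c) = 2 + c**2 - 2*c (a(c) = (c**2 - 2*c) + 2 = 2 + c**2 - 2*c)
Z(I, P) = 2 + I**2 - 2*I
O(v) = -6 (O(v) = -4 - 2 = -6)
b(m) = 49 (b(m) = 7**2 = 49)
b(O(-4)) + Z(47, 63) = 49 + (2 + 47**2 - 2*47) = 49 + (2 + 2209 - 94) = 49 + 2117 = 2166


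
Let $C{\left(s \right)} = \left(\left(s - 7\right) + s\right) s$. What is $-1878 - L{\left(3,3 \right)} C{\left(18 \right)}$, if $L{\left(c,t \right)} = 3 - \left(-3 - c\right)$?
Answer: $-6576$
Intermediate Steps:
$L{\left(c,t \right)} = 6 + c$ ($L{\left(c,t \right)} = 3 + \left(3 + c\right) = 6 + c$)
$C{\left(s \right)} = s \left(-7 + 2 s\right)$ ($C{\left(s \right)} = \left(\left(-7 + s\right) + s\right) s = \left(-7 + 2 s\right) s = s \left(-7 + 2 s\right)$)
$-1878 - L{\left(3,3 \right)} C{\left(18 \right)} = -1878 - \left(6 + 3\right) 18 \left(-7 + 2 \cdot 18\right) = -1878 - 9 \cdot 18 \left(-7 + 36\right) = -1878 - 9 \cdot 18 \cdot 29 = -1878 - 9 \cdot 522 = -1878 - 4698 = -6576$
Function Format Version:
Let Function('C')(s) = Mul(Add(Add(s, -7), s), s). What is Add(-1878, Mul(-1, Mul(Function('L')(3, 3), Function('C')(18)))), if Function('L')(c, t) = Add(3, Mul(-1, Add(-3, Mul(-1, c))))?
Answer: -6576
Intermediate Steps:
Function('L')(c, t) = Add(6, c) (Function('L')(c, t) = Add(3, Add(3, c)) = Add(6, c))
Function('C')(s) = Mul(s, Add(-7, Mul(2, s))) (Function('C')(s) = Mul(Add(Add(-7, s), s), s) = Mul(Add(-7, Mul(2, s)), s) = Mul(s, Add(-7, Mul(2, s))))
Add(-1878, Mul(-1, Mul(Function('L')(3, 3), Function('C')(18)))) = Add(-1878, Mul(-1, Mul(Add(6, 3), Mul(18, Add(-7, Mul(2, 18)))))) = Add(-1878, Mul(-1, Mul(9, Mul(18, Add(-7, 36))))) = Add(-1878, Mul(-1, Mul(9, Mul(18, 29)))) = Add(-1878, Mul(-1, Mul(9, 522))) = Add(-1878, Mul(-1, 4698)) = Add(-1878, -4698) = -6576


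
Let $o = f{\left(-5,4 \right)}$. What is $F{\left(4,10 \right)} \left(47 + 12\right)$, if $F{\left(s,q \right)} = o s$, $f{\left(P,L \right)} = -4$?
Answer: $-944$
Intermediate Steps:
$o = -4$
$F{\left(s,q \right)} = - 4 s$
$F{\left(4,10 \right)} \left(47 + 12\right) = \left(-4\right) 4 \left(47 + 12\right) = \left(-16\right) 59 = -944$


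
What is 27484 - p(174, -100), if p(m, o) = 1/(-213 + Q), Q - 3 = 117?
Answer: 2556013/93 ≈ 27484.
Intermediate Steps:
Q = 120 (Q = 3 + 117 = 120)
p(m, o) = -1/93 (p(m, o) = 1/(-213 + 120) = 1/(-93) = -1/93)
27484 - p(174, -100) = 27484 - 1*(-1/93) = 27484 + 1/93 = 2556013/93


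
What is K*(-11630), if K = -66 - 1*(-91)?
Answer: -290750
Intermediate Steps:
K = 25 (K = -66 + 91 = 25)
K*(-11630) = 25*(-11630) = -290750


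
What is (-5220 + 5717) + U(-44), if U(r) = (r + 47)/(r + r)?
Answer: 43733/88 ≈ 496.97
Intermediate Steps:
U(r) = (47 + r)/(2*r) (U(r) = (47 + r)/((2*r)) = (47 + r)*(1/(2*r)) = (47 + r)/(2*r))
(-5220 + 5717) + U(-44) = (-5220 + 5717) + (½)*(47 - 44)/(-44) = 497 + (½)*(-1/44)*3 = 497 - 3/88 = 43733/88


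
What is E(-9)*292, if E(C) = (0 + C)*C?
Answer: 23652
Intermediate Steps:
E(C) = C**2 (E(C) = C*C = C**2)
E(-9)*292 = (-9)**2*292 = 81*292 = 23652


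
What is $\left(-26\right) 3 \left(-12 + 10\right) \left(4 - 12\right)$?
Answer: $-1248$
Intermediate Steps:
$\left(-26\right) 3 \left(-12 + 10\right) \left(4 - 12\right) = - 78 \left(\left(-2\right) \left(-8\right)\right) = \left(-78\right) 16 = -1248$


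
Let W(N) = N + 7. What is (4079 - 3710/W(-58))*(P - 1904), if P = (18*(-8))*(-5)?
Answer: -250698976/51 ≈ -4.9157e+6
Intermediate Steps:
W(N) = 7 + N
P = 720 (P = -144*(-5) = 720)
(4079 - 3710/W(-58))*(P - 1904) = (4079 - 3710/(7 - 58))*(720 - 1904) = (4079 - 3710/(-51))*(-1184) = (4079 - 3710*(-1/51))*(-1184) = (4079 + 3710/51)*(-1184) = (211739/51)*(-1184) = -250698976/51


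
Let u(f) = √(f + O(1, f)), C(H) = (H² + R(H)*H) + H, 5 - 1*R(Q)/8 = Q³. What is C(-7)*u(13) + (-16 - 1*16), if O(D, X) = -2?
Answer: -32 - 19446*√11 ≈ -64527.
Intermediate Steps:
R(Q) = 40 - 8*Q³
C(H) = H + H² + H*(40 - 8*H³) (C(H) = (H² + (40 - 8*H³)*H) + H = (H² + H*(40 - 8*H³)) + H = H + H² + H*(40 - 8*H³))
u(f) = √(-2 + f) (u(f) = √(f - 2) = √(-2 + f))
C(-7)*u(13) + (-16 - 1*16) = (-7*(41 - 7 - 8*(-7)³))*√(-2 + 13) + (-16 - 1*16) = (-7*(41 - 7 - 8*(-343)))*√11 + (-16 - 16) = (-7*(41 - 7 + 2744))*√11 - 32 = (-7*2778)*√11 - 32 = -19446*√11 - 32 = -32 - 19446*√11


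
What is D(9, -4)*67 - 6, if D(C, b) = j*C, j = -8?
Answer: -4830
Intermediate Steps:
D(C, b) = -8*C
D(9, -4)*67 - 6 = -8*9*67 - 6 = -72*67 - 6 = -4824 - 6 = -4830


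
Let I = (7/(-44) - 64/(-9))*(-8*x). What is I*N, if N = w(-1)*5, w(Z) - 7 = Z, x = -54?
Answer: 991080/11 ≈ 90098.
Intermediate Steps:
w(Z) = 7 + Z
I = 33036/11 (I = (7/(-44) - 64/(-9))*(-8*(-54)) = (7*(-1/44) - 64*(-1/9))*432 = (-7/44 + 64/9)*432 = (2753/396)*432 = 33036/11 ≈ 3003.3)
N = 30 (N = (7 - 1)*5 = 6*5 = 30)
I*N = (33036/11)*30 = 991080/11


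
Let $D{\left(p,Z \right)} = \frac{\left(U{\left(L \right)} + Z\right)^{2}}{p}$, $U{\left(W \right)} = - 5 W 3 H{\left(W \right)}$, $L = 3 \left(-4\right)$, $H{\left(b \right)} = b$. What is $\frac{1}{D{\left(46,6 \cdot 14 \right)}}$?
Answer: $\frac{23}{2154888} \approx 1.0673 \cdot 10^{-5}$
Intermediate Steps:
$L = -12$
$U{\left(W \right)} = - 15 W^{2}$ ($U{\left(W \right)} = - 5 W 3 W = - 15 W W = - 15 W^{2}$)
$D{\left(p,Z \right)} = \frac{\left(-2160 + Z\right)^{2}}{p}$ ($D{\left(p,Z \right)} = \frac{\left(- 15 \left(-12\right)^{2} + Z\right)^{2}}{p} = \frac{\left(\left(-15\right) 144 + Z\right)^{2}}{p} = \frac{\left(-2160 + Z\right)^{2}}{p}$)
$\frac{1}{D{\left(46,6 \cdot 14 \right)}} = \frac{1}{\frac{1}{46} \left(-2160 + 6 \cdot 14\right)^{2}} = \frac{1}{\frac{1}{46} \left(-2160 + 84\right)^{2}} = \frac{1}{\frac{1}{46} \left(-2076\right)^{2}} = \frac{1}{\frac{1}{46} \cdot 4309776} = \frac{1}{\frac{2154888}{23}} = \frac{23}{2154888}$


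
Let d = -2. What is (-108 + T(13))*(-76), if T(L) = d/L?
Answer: 106856/13 ≈ 8219.7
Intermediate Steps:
T(L) = -2/L
(-108 + T(13))*(-76) = (-108 - 2/13)*(-76) = -1406/13*(-76) = 106856/13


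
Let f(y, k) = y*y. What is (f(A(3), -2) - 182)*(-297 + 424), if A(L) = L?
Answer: -21971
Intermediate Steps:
f(y, k) = y**2
(f(A(3), -2) - 182)*(-297 + 424) = (3**2 - 182)*(-297 + 424) = (9 - 182)*127 = -173*127 = -21971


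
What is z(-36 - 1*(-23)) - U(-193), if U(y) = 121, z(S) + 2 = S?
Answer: -136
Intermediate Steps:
z(S) = -2 + S
z(-36 - 1*(-23)) - U(-193) = (-2 + (-36 - 1*(-23))) - 1*121 = (-2 + (-36 + 23)) - 121 = (-2 - 13) - 121 = -15 - 121 = -136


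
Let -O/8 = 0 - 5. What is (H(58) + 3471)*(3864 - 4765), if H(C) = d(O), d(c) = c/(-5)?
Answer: -3120163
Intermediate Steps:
O = 40 (O = -8*(0 - 5) = -8*(-5) = 40)
d(c) = -c/5 (d(c) = c*(-⅕) = -c/5)
H(C) = -8 (H(C) = -⅕*40 = -8)
(H(58) + 3471)*(3864 - 4765) = (-8 + 3471)*(3864 - 4765) = 3463*(-901) = -3120163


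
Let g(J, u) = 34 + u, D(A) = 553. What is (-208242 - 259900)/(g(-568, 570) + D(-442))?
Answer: -468142/1157 ≈ -404.62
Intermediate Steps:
(-208242 - 259900)/(g(-568, 570) + D(-442)) = (-208242 - 259900)/((34 + 570) + 553) = -468142/(604 + 553) = -468142/1157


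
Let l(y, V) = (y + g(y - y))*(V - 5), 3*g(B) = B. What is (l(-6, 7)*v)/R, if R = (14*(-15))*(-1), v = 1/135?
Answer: -2/4725 ≈ -0.00042328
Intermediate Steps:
v = 1/135 ≈ 0.0074074
g(B) = B/3
l(y, V) = y*(-5 + V) (l(y, V) = (y + (y - y)/3)*(V - 5) = (y + (⅓)*0)*(-5 + V) = (y + 0)*(-5 + V) = y*(-5 + V))
R = 210 (R = -210*(-1) = 210)
(l(-6, 7)*v)/R = (-6*(-5 + 7)*(1/135))/210 = (-6*2*(1/135))*(1/210) = -12*1/135*(1/210) = -4/45*1/210 = -2/4725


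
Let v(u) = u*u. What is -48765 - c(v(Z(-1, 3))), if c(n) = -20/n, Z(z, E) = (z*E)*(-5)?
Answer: -2194421/45 ≈ -48765.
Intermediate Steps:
Z(z, E) = -5*E*z (Z(z, E) = (E*z)*(-5) = -5*E*z)
v(u) = u²
-48765 - c(v(Z(-1, 3))) = -48765 - (-20)/((-5*3*(-1))²) = -48765 - (-20)/(15²) = -48765 - (-20)/225 = -48765 - 1*(-4/45) = -48765 + 4/45 = -2194421/45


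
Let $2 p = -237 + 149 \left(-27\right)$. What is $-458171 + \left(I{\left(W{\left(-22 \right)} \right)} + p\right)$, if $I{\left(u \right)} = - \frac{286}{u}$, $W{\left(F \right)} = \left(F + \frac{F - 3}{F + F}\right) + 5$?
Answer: $- \frac{332785039}{723} \approx -4.6028 \cdot 10^{5}$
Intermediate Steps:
$W{\left(F \right)} = 5 + F + \frac{-3 + F}{2 F}$ ($W{\left(F \right)} = \left(F + \frac{-3 + F}{2 F}\right) + 5 = 5 + F + \frac{-3 + F}{2 F}$)
$p = -2130$ ($p = \frac{-237 + 149 \left(-27\right)}{2} = \frac{-237 - 4023}{2} = \frac{1}{2} \left(-4260\right) = -2130$)
$-458171 + \left(I{\left(W{\left(-22 \right)} \right)} + p\right) = -458171 - \left(2130 + \frac{286}{\frac{11}{2} - 22 - \frac{3}{2 \left(-22\right)}}\right) = -458171 - \left(2130 + \frac{286}{\frac{11}{2} - 22 - - \frac{3}{44}}\right) = -458171 - \left(2130 + \frac{286}{\frac{11}{2} - 22 + \frac{3}{44}}\right) = -458171 - \left(2130 + \frac{286}{- \frac{723}{44}}\right) = -458171 - \frac{1527406}{723} = - \frac{332785039}{723}$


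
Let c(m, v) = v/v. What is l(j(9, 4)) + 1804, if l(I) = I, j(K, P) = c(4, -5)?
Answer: 1805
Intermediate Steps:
c(m, v) = 1
j(K, P) = 1
l(j(9, 4)) + 1804 = 1 + 1804 = 1805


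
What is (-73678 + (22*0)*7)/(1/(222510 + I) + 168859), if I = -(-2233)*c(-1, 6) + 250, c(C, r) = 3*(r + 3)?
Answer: -10427315789/23897854405 ≈ -0.43633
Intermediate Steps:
c(C, r) = 9 + 3*r (c(C, r) = 3*(3 + r) = 9 + 3*r)
I = 60541 (I = -(-2233)*(9 + 3*6) + 250 = -(-2233)*(9 + 18) + 250 = -(-2233)*27 + 250 = -319*(-189) + 250 = 60291 + 250 = 60541)
(-73678 + (22*0)*7)/(1/(222510 + I) + 168859) = (-73678 + (22*0)*7)/(1/(222510 + 60541) + 168859) = (-73678 + 0*7)/(1/283051 + 168859) = (-73678 + 0)/(1/283051 + 168859) = -73678/47795708810/283051 = -73678*283051/47795708810 = -10427315789/23897854405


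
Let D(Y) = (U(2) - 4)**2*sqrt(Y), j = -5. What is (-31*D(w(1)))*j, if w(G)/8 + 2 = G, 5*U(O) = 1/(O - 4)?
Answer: 52111*I*sqrt(2)/10 ≈ 7369.6*I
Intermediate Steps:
U(O) = 1/(5*(-4 + O)) (U(O) = 1/(5*(O - 4)) = 1/(5*(-4 + O)))
w(G) = -16 + 8*G
D(Y) = 1681*sqrt(Y)/100 (D(Y) = (1/(5*(-4 + 2)) - 4)**2*sqrt(Y) = ((1/5)/(-2) - 4)**2*sqrt(Y) = ((1/5)*(-1/2) - 4)**2*sqrt(Y) = (-1/10 - 4)**2*sqrt(Y) = (-41/10)**2*sqrt(Y) = 1681*sqrt(Y)/100)
(-31*D(w(1)))*j = -52111*sqrt(-16 + 8*1)/100*(-5) = -52111*sqrt(-16 + 8)/100*(-5) = -52111*sqrt(-8)/100*(-5) = -52111*2*I*sqrt(2)/100*(-5) = -52111*I*sqrt(2)/50*(-5) = 52111*I*sqrt(2)/10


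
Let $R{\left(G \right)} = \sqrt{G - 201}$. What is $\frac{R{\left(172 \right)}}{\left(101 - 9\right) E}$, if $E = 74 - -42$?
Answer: $\frac{i \sqrt{29}}{10672} \approx 0.00050461 i$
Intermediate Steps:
$R{\left(G \right)} = \sqrt{-201 + G}$
$E = 116$ ($E = 74 + 42 = 116$)
$\frac{R{\left(172 \right)}}{\left(101 - 9\right) E} = \frac{\sqrt{-201 + 172}}{\left(101 - 9\right) 116} = \frac{\sqrt{-29}}{92 \cdot 116} = \frac{i \sqrt{29}}{10672}$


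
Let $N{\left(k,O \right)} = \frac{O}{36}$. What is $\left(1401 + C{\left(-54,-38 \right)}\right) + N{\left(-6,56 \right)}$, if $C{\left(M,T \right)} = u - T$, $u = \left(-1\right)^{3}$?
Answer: $\frac{12956}{9} \approx 1439.6$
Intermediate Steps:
$N{\left(k,O \right)} = \frac{O}{36}$ ($N{\left(k,O \right)} = O \frac{1}{36} = \frac{O}{36}$)
$u = -1$
$C{\left(M,T \right)} = -1 - T$
$\left(1401 + C{\left(-54,-38 \right)}\right) + N{\left(-6,56 \right)} = \left(1401 - -37\right) + \frac{1}{36} \cdot 56 = \left(1401 + \left(-1 + 38\right)\right) + \frac{14}{9} = \left(1401 + 37\right) + \frac{14}{9} = 1438 + \frac{14}{9} = \frac{12956}{9}$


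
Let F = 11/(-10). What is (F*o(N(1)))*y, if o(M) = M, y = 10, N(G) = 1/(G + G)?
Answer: -11/2 ≈ -5.5000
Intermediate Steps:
N(G) = 1/(2*G)
F = -11/10 (F = 11*(-⅒) = -11/10 ≈ -1.1000)
(F*o(N(1)))*y = -11/(20*1)*10 = -11/20*10 = -11/2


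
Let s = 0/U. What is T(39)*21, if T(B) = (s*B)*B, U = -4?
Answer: 0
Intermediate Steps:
s = 0 (s = 0/(-4) = 0*(-1/4) = 0)
T(B) = 0 (T(B) = (0*B)*B = 0*B = 0)
T(39)*21 = 0*21 = 0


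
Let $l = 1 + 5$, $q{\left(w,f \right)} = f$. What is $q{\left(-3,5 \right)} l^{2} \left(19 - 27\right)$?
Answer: $-1440$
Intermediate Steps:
$l = 6$
$q{\left(-3,5 \right)} l^{2} \left(19 - 27\right) = 5 \cdot 6^{2} \left(19 - 27\right) = 5 \cdot 36 \left(-8\right) = 180 \left(-8\right) = -1440$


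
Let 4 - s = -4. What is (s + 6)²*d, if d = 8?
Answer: 1568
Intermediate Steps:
s = 8 (s = 4 - 1*(-4) = 4 + 4 = 8)
(s + 6)²*d = (8 + 6)²*8 = 14²*8 = 196*8 = 1568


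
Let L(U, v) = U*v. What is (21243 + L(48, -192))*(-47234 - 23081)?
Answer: -845678505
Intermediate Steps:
(21243 + L(48, -192))*(-47234 - 23081) = (21243 + 48*(-192))*(-47234 - 23081) = (21243 - 9216)*(-70315) = 12027*(-70315) = -845678505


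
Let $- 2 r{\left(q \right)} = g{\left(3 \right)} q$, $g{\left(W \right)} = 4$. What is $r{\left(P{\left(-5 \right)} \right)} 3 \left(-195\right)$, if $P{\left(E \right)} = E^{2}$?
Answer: $29250$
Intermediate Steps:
$r{\left(q \right)} = - 2 q$ ($r{\left(q \right)} = - \frac{4 q}{2} = - 2 q$)
$r{\left(P{\left(-5 \right)} \right)} 3 \left(-195\right) = - 2 \left(-5\right)^{2} \cdot 3 \left(-195\right) = \left(-2\right) 25 \left(-585\right) = \left(-50\right) \left(-585\right) = 29250$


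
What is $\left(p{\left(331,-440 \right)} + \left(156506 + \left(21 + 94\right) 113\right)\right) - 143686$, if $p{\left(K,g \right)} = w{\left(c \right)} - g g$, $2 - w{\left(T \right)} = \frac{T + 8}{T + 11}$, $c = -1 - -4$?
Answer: $- \frac{2348973}{14} \approx -1.6778 \cdot 10^{5}$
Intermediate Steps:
$c = 3$ ($c = -1 + 4 = 3$)
$w{\left(T \right)} = 2 - \frac{8 + T}{11 + T}$ ($w{\left(T \right)} = 2 - \frac{T + 8}{T + 11} = 2 - \frac{8 + T}{11 + T}$)
$p{\left(K,g \right)} = \frac{17}{14} - g^{2}$ ($p{\left(K,g \right)} = \frac{14 + 3}{11 + 3} - g g = \frac{1}{14} \cdot 17 - g^{2} = \frac{17}{14} - g^{2}$)
$\left(p{\left(331,-440 \right)} + \left(156506 + \left(21 + 94\right) 113\right)\right) - 143686 = \left(\left(\frac{17}{14} - \left(-440\right)^{2}\right) + \left(156506 + \left(21 + 94\right) 113\right)\right) - 143686 = \left(\left(\frac{17}{14} - 193600\right) + \left(156506 + 115 \cdot 113\right)\right) - 143686 = \left(\left(\frac{17}{14} - 193600\right) + \left(156506 + 12995\right)\right) - 143686 = \left(- \frac{2710383}{14} + 169501\right) - 143686 = - \frac{337369}{14} - 143686 = - \frac{2348973}{14}$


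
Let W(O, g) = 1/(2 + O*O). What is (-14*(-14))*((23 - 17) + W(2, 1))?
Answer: 3626/3 ≈ 1208.7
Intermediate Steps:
W(O, g) = 1/(2 + O**2)
(-14*(-14))*((23 - 17) + W(2, 1)) = (-14*(-14))*((23 - 17) + 1/(2 + 2**2)) = 196*(6 + 1/(2 + 4)) = 196*(6 + 1/6) = 196*(37/6) = 3626/3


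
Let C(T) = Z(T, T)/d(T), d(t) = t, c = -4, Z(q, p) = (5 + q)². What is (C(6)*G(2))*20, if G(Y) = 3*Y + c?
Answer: 2420/3 ≈ 806.67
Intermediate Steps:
C(T) = (5 + T)²/T
G(Y) = -4 + 3*Y (G(Y) = 3*Y - 4 = -4 + 3*Y)
(C(6)*G(2))*20 = (((5 + 6)²/6)*(-4 + 3*2))*20 = (((⅙)*11²)*(-4 + 6))*20 = (((⅙)*121)*2)*20 = ((121/6)*2)*20 = (121/3)*20 = 2420/3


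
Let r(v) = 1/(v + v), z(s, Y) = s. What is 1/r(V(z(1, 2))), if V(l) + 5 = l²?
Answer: -8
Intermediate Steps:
V(l) = -5 + l²
r(v) = 1/(2*v)
1/r(V(z(1, 2))) = 1/(1/(2*(-5 + 1²))) = 1/(1/(2*(-5 + 1))) = 1/((½)/(-4)) = 1/((½)*(-¼)) = 1/(-⅛) = -8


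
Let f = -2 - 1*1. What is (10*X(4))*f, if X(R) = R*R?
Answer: -480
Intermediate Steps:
X(R) = R**2
f = -3 (f = -2 - 1 = -3)
(10*X(4))*f = (10*4**2)*(-3) = (10*16)*(-3) = 160*(-3) = -480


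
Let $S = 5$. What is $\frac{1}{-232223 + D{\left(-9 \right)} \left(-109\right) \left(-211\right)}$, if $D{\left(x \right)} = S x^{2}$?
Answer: $\frac{1}{9082372} \approx 1.101 \cdot 10^{-7}$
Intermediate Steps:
$D{\left(x \right)} = 5 x^{2}$
$\frac{1}{-232223 + D{\left(-9 \right)} \left(-109\right) \left(-211\right)} = \frac{1}{-232223 + 5 \left(-9\right)^{2} \left(-109\right) \left(-211\right)} = \frac{1}{-232223 + 5 \cdot 81 \left(-109\right) \left(-211\right)} = \frac{1}{-232223 + 405 \left(-109\right) \left(-211\right)} = \frac{1}{-232223 - -9314595} = \frac{1}{-232223 + 9314595} = \frac{1}{9082372}$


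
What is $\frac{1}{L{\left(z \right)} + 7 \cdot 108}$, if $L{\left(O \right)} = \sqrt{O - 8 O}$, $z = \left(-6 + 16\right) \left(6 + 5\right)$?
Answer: $\frac{54}{40879} - \frac{i \sqrt{770}}{572306} \approx 0.001321 - 4.8486 \cdot 10^{-5} i$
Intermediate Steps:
$z = 110$ ($z = 10 \cdot 11 = 110$)
$L{\left(O \right)} = \sqrt{7} \sqrt{- O}$ ($L{\left(O \right)} = \sqrt{- 7 O} = \sqrt{7} \sqrt{- O}$)
$\frac{1}{L{\left(z \right)} + 7 \cdot 108} = \frac{1}{\sqrt{7} \sqrt{\left(-1\right) 110} + 7 \cdot 108} = \frac{1}{\sqrt{7} \sqrt{-110} + 756} = \frac{1}{\sqrt{7} i \sqrt{110} + 756} = \frac{1}{i \sqrt{770} + 756} = \frac{1}{756 + i \sqrt{770}}$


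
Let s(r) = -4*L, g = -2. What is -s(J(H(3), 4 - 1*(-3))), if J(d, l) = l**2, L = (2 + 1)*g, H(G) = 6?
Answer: -24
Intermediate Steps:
L = -6 (L = (2 + 1)*(-2) = 3*(-2) = -6)
s(r) = 24 (s(r) = -4*(-6) = 24)
-s(J(H(3), 4 - 1*(-3))) = -1*24 = -24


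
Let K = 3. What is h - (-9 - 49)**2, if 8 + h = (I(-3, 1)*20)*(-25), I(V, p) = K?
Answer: -4872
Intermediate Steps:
I(V, p) = 3
h = -1508 (h = -8 + (3*20)*(-25) = -8 + 60*(-25) = -8 - 1500 = -1508)
h - (-9 - 49)**2 = -1508 - (-9 - 49)**2 = -1508 - 1*(-58)**2 = -1508 - 1*3364 = -1508 - 3364 = -4872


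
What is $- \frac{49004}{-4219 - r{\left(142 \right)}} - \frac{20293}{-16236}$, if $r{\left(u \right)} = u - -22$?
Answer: $\frac{32761969}{2635644} \approx 12.43$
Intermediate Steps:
$r{\left(u \right)} = 22 + u$ ($r{\left(u \right)} = u + 22 = 22 + u$)
$- \frac{49004}{-4219 - r{\left(142 \right)}} - \frac{20293}{-16236} = - \frac{49004}{-4219 - \left(22 + 142\right)} - \frac{20293}{-16236} = - \frac{49004}{-4219 - 164} - - \frac{20293}{16236} = - \frac{49004}{-4219 - 164} + \frac{20293}{16236} = - \frac{49004}{-4383} + \frac{20293}{16236} = \left(-49004\right) \left(- \frac{1}{4383}\right) + \frac{20293}{16236} = \frac{49004}{4383} + \frac{20293}{16236} = \frac{32761969}{2635644}$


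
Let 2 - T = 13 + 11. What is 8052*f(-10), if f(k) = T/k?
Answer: 88572/5 ≈ 17714.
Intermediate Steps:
T = -22 (T = 2 - (13 + 11) = 2 - 1*24 = 2 - 24 = -22)
f(k) = -22/k
8052*f(-10) = 8052*(-22/(-10)) = 8052*(-22*(-1/10)) = 8052*(11/5) = 88572/5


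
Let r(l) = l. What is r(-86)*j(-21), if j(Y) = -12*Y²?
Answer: 455112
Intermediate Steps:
r(-86)*j(-21) = -(-1032)*(-21)² = -(-1032)*441 = -86*(-5292) = 455112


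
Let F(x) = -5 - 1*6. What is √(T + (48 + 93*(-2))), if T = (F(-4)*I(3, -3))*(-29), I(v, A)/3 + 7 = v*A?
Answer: 5*I*√618 ≈ 124.3*I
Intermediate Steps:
I(v, A) = -21 + 3*A*v (I(v, A) = -21 + 3*(v*A) = -21 + 3*(A*v) = -21 + 3*A*v)
F(x) = -11 (F(x) = -5 - 6 = -11)
T = -15312 (T = -11*(-21 + 3*(-3)*3)*(-29) = -11*(-21 - 27)*(-29) = -11*(-48)*(-29) = 528*(-29) = -15312)
√(T + (48 + 93*(-2))) = √(-15312 + (48 + 93*(-2))) = √(-15312 + (48 - 186)) = √(-15312 - 138) = √(-15450) = 5*I*√618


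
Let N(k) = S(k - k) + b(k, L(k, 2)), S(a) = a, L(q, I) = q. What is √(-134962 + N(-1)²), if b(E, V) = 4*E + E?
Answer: 3*I*√14993 ≈ 367.34*I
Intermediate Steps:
b(E, V) = 5*E
N(k) = 5*k (N(k) = (k - k) + 5*k = 0 + 5*k = 5*k)
√(-134962 + N(-1)²) = √(-134962 + (5*(-1))²) = √(-134962 + (-5)²) = √(-134962 + 25) = √(-134937) = 3*I*√14993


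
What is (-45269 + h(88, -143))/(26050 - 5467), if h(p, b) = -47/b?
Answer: -6473420/2943369 ≈ -2.1993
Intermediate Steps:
(-45269 + h(88, -143))/(26050 - 5467) = (-45269 - 47/(-143))/(26050 - 5467) = (-45269 - 47*(-1/143))/20583 = (-45269 + 47/143)*(1/20583) = -6473420/143*1/20583 = -6473420/2943369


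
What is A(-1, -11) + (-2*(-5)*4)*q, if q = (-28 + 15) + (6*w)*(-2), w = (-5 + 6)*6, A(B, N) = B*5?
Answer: -3405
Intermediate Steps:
A(B, N) = 5*B
w = 6 (w = 1*6 = 6)
q = -85 (q = (-28 + 15) + (6*6)*(-2) = -13 + 36*(-2) = -13 - 72 = -85)
A(-1, -11) + (-2*(-5)*4)*q = 5*(-1) + (-2*(-5)*4)*(-85) = -5 + (10*4)*(-85) = -5 + 40*(-85) = -5 - 3400 = -3405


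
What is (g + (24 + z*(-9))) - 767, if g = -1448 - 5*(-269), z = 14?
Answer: -972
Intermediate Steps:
g = -103 (g = -1448 + 1345 = -103)
(g + (24 + z*(-9))) - 767 = (-103 + (24 + 14*(-9))) - 767 = (-103 + (24 - 126)) - 767 = (-103 - 102) - 767 = -205 - 767 = -972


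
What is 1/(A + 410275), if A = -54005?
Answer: 1/356270 ≈ 2.8069e-6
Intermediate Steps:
1/(A + 410275) = 1/(-54005 + 410275) = 1/356270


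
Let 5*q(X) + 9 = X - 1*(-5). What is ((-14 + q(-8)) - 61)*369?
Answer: -142803/5 ≈ -28561.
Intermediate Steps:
q(X) = -⅘ + X/5 (q(X) = -9/5 + (X - 1*(-5))/5 = -9/5 + (X + 5)/5 = -9/5 + (5 + X)/5 = -9/5 + (1 + X/5) = -⅘ + X/5)
((-14 + q(-8)) - 61)*369 = ((-14 + (-⅘ + (⅕)*(-8))) - 61)*369 = ((-14 + (-⅘ - 8/5)) - 61)*369 = ((-14 - 12/5) - 61)*369 = (-82/5 - 61)*369 = -387/5*369 = -142803/5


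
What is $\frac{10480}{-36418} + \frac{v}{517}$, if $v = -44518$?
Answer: $- \frac{6208682}{71863} \approx -86.396$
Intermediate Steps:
$\frac{10480}{-36418} + \frac{v}{517} = \frac{10480}{-36418} - \frac{44518}{517} = 10480 \left(- \frac{1}{36418}\right) - \frac{44518}{517} = - \frac{40}{139} - \frac{44518}{517} = - \frac{6208682}{71863}$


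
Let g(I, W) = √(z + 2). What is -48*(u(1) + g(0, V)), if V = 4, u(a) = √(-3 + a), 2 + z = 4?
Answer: -96 - 48*I*√2 ≈ -96.0 - 67.882*I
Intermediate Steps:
z = 2 (z = -2 + 4 = 2)
g(I, W) = 2 (g(I, W) = √(2 + 2) = √4 = 2)
-48*(u(1) + g(0, V)) = -48*(√(-3 + 1) + 2) = -48*(√(-2) + 2) = -48*(I*√2 + 2) = -48*(2 + I*√2) = -96 - 48*I*√2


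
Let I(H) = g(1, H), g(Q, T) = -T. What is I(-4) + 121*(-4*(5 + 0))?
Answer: -2416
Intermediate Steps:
I(H) = -H
I(-4) + 121*(-4*(5 + 0)) = -1*(-4) + 121*(-4*(5 + 0)) = 4 + 121*(-4*5) = 4 + 121*(-20) = 4 - 2420 = -2416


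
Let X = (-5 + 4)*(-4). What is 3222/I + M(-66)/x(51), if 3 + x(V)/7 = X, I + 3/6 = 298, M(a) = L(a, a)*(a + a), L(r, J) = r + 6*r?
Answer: 5190084/595 ≈ 8722.8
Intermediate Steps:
L(r, J) = 7*r
M(a) = 14*a² (M(a) = (7*a)*(a + a) = (7*a)*(2*a) = 14*a²)
I = 595/2 (I = -½ + 298 = 595/2 ≈ 297.50)
X = 4 (X = -1*(-4) = 4)
x(V) = 7 (x(V) = -21 + 7*4 = -21 + 28 = 7)
3222/I + M(-66)/x(51) = 3222/(595/2) + (14*(-66)²)/7 = 3222*(2/595) + (14*4356)*(⅐) = 6444/595 + 60984*(⅐) = 6444/595 + 8712 = 5190084/595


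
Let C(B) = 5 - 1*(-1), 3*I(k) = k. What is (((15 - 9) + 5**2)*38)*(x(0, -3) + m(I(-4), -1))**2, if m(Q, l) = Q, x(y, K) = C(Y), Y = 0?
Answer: 230888/9 ≈ 25654.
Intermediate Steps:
I(k) = k/3
C(B) = 6 (C(B) = 5 + 1 = 6)
x(y, K) = 6
(((15 - 9) + 5**2)*38)*(x(0, -3) + m(I(-4), -1))**2 = (((15 - 9) + 5**2)*38)*(6 + (1/3)*(-4))**2 = ((6 + 25)*38)*(6 - 4/3)**2 = (31*38)*(14/3)**2 = 1178*(196/9) = 230888/9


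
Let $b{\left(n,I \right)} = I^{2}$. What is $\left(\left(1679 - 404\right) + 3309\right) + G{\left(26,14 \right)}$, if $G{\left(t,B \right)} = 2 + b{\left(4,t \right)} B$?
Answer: $14050$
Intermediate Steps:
$G{\left(t,B \right)} = 2 + B t^{2}$ ($G{\left(t,B \right)} = 2 + t^{2} B = 2 + B t^{2}$)
$\left(\left(1679 - 404\right) + 3309\right) + G{\left(26,14 \right)} = \left(\left(1679 - 404\right) + 3309\right) + \left(2 + 14 \cdot 26^{2}\right) = \left(1275 + 3309\right) + \left(2 + 14 \cdot 676\right) = 4584 + \left(2 + 9464\right) = 4584 + 9466 = 14050$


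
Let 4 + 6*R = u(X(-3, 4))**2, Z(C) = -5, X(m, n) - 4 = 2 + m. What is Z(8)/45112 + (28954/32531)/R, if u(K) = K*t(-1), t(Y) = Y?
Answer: 7836223813/7337692360 ≈ 1.0679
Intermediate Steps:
X(m, n) = 6 + m (X(m, n) = 4 + (2 + m) = 6 + m)
u(K) = -K (u(K) = K*(-1) = -K)
R = 5/6 (R = -2/3 + (-(6 - 3))**2/6 = -2/3 + (-1*3)**2/6 = -2/3 + (1/6)*(-3)**2 = -2/3 + (1/6)*9 = -2/3 + 3/2 = 5/6 ≈ 0.83333)
Z(8)/45112 + (28954/32531)/R = -5/45112 + (28954/32531)/(5/6) = -5*1/45112 + (28954*(1/32531))*(6/5) = -5/45112 + (28954/32531)*(6/5) = -5/45112 + 173724/162655 = 7836223813/7337692360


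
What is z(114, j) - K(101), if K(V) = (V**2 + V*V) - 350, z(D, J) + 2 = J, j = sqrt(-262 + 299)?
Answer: -20054 + sqrt(37) ≈ -20048.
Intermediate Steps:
j = sqrt(37) ≈ 6.0828
z(D, J) = -2 + J
K(V) = -350 + 2*V**2 (K(V) = (V**2 + V**2) - 350 = 2*V**2 - 350 = -350 + 2*V**2)
z(114, j) - K(101) = (-2 + sqrt(37)) - (-350 + 2*101**2) = (-2 + sqrt(37)) - (-350 + 2*10201) = (-2 + sqrt(37)) - (-350 + 20402) = (-2 + sqrt(37)) - 1*20052 = (-2 + sqrt(37)) - 20052 = -20054 + sqrt(37)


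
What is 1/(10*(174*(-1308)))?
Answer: -1/2275920 ≈ -4.3938e-7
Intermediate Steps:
1/(10*(174*(-1308))) = 1/(10*(-227592)) = 1/(-2275920) = -1/2275920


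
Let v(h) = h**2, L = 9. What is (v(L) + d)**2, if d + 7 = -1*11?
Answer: 3969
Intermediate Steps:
d = -18 (d = -7 - 1*11 = -7 - 11 = -18)
(v(L) + d)**2 = (9**2 - 18)**2 = (81 - 18)**2 = 63**2 = 3969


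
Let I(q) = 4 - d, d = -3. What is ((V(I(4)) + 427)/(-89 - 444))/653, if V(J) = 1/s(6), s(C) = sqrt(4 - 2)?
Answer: -427/348049 - sqrt(2)/696098 ≈ -0.0012289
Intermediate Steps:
s(C) = sqrt(2)
I(q) = 7 (I(q) = 4 - 1*(-3) = 4 + 3 = 7)
V(J) = sqrt(2)/2 (V(J) = 1/(sqrt(2)) = sqrt(2)/2)
((V(I(4)) + 427)/(-89 - 444))/653 = ((sqrt(2)/2 + 427)/(-89 - 444))/653 = ((427 + sqrt(2)/2)/(-533))*(1/653) = ((427 + sqrt(2)/2)*(-1/533))*(1/653) = (-427/533 - sqrt(2)/1066)*(1/653) = -427/348049 - sqrt(2)/696098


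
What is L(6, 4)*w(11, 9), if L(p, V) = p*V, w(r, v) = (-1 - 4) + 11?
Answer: 144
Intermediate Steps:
w(r, v) = 6 (w(r, v) = -5 + 11 = 6)
L(p, V) = V*p
L(6, 4)*w(11, 9) = (4*6)*6 = 24*6 = 144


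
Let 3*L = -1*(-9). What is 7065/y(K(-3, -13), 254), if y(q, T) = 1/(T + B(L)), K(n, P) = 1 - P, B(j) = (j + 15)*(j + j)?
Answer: 2557530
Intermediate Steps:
L = 3 (L = (-1*(-9))/3 = (1/3)*9 = 3)
B(j) = 2*j*(15 + j) (B(j) = (15 + j)*(2*j) = 2*j*(15 + j))
y(q, T) = 1/(108 + T) (y(q, T) = 1/(T + 2*3*(15 + 3)) = 1/(T + 2*3*18) = 1/(T + 108) = 1/(108 + T))
7065/y(K(-3, -13), 254) = 7065/(1/(108 + 254)) = 7065/(1/362) = 7065*362 = 2557530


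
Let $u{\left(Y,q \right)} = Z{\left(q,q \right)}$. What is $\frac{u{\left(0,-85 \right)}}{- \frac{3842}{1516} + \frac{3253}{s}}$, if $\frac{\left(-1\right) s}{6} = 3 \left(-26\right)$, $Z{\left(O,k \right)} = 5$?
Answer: $\frac{886860}{783373} \approx 1.1321$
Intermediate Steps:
$u{\left(Y,q \right)} = 5$
$s = 468$ ($s = - 6 \cdot 3 \left(-26\right) = \left(-6\right) \left(-78\right) = 468$)
$\frac{u{\left(0,-85 \right)}}{- \frac{3842}{1516} + \frac{3253}{s}} = \frac{5}{- \frac{3842}{1516} + \frac{3253}{468}} = \frac{5}{\left(-3842\right) \frac{1}{1516} + 3253 \cdot \frac{1}{468}} = \frac{5}{- \frac{1921}{758} + \frac{3253}{468}} = \frac{5}{\frac{783373}{177372}} = 5 \cdot \frac{177372}{783373} = \frac{886860}{783373}$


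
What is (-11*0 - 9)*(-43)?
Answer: 387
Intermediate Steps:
(-11*0 - 9)*(-43) = (0 - 9)*(-43) = -9*(-43) = 387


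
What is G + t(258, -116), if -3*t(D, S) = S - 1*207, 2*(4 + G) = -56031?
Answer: -167471/6 ≈ -27912.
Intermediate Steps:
G = -56039/2 (G = -4 + (½)*(-56031) = -4 - 56031/2 = -56039/2 ≈ -28020.)
t(D, S) = 69 - S/3 (t(D, S) = -(S - 1*207)/3 = -(S - 207)/3 = -(-207 + S)/3 = 69 - S/3)
G + t(258, -116) = -56039/2 + (69 - ⅓*(-116)) = -56039/2 + (69 + 116/3) = -56039/2 + 323/3 = -167471/6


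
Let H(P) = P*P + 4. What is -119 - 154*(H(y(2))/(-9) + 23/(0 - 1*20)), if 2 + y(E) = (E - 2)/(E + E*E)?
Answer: 17549/90 ≈ 194.99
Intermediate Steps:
y(E) = -2 + (-2 + E)/(E + E²) (y(E) = -2 + (E - 2)/(E + E*E) = -2 + (-2 + E)/(E + E²))
H(P) = 4 + P² (H(P) = P² + 4 = 4 + P²)
-119 - 154*(H(y(2))/(-9) + 23/(0 - 1*20)) = -119 - 154*((4 + ((-2 - 1*2 - 2*2²)/(2*(1 + 2)))²)/(-9) + 23/(0 - 1*20)) = -119 - 154*((4 + ((½)*(-2 - 2 - 2*4)/3)²)*(-⅑) + 23/(0 - 20)) = -119 - 154*((4 + ((½)*(⅓)*(-2 - 2 - 8))²)*(-⅑) + 23/(-20)) = -119 - 154*((4 + ((½)*(⅓)*(-12))²)*(-⅑) + 23*(-1/20)) = -119 - 154*((4 + (-2)²)*(-⅑) - 23/20) = -119 - 154*((4 + 4)*(-⅑) - 23/20) = -119 - 154*(8*(-⅑) - 23/20) = -119 - 154*(-8/9 - 23/20) = -119 - 154*(-367/180) = -119 + 28259/90 = 17549/90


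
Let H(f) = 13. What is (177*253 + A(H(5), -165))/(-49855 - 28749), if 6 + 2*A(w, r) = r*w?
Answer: -87411/157208 ≈ -0.55602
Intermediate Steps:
A(w, r) = -3 + r*w/2 (A(w, r) = -3 + (r*w)/2 = -3 + r*w/2)
(177*253 + A(H(5), -165))/(-49855 - 28749) = (177*253 + (-3 + (½)*(-165)*13))/(-49855 - 28749) = (44781 + (-3 - 2145/2))/(-78604) = (44781 - 2151/2)*(-1/78604) = (87411/2)*(-1/78604) = -87411/157208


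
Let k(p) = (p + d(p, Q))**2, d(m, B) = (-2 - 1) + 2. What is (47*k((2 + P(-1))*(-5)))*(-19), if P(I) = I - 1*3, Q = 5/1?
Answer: -72333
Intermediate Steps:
Q = 5 (Q = 5*1 = 5)
d(m, B) = -1 (d(m, B) = -3 + 2 = -1)
P(I) = -3 + I (P(I) = I - 3 = -3 + I)
k(p) = (-1 + p)**2 (k(p) = (p - 1)**2 = (-1 + p)**2)
(47*k((2 + P(-1))*(-5)))*(-19) = (47*(-1 + (2 + (-3 - 1))*(-5))**2)*(-19) = (47*(-1 + (2 - 4)*(-5))**2)*(-19) = (47*(-1 - 2*(-5))**2)*(-19) = (47*(-1 + 10)**2)*(-19) = (47*9**2)*(-19) = (47*81)*(-19) = 3807*(-19) = -72333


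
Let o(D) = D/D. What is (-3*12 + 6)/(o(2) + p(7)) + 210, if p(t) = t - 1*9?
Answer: 240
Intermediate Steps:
o(D) = 1
p(t) = -9 + t (p(t) = t - 9 = -9 + t)
(-3*12 + 6)/(o(2) + p(7)) + 210 = (-3*12 + 6)/(1 + (-9 + 7)) + 210 = (-36 + 6)/(1 - 2) + 210 = -30/(-1) + 210 = -1*(-30) + 210 = 30 + 210 = 240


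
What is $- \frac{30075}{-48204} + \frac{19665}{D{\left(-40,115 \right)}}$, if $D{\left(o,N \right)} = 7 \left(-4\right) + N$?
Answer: $\frac{105616465}{465972} \approx 226.66$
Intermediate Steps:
$D{\left(o,N \right)} = -28 + N$
$- \frac{30075}{-48204} + \frac{19665}{D{\left(-40,115 \right)}} = - \frac{30075}{-48204} + \frac{19665}{-28 + 115} = \left(-30075\right) \left(- \frac{1}{48204}\right) + \frac{19665}{87} = \frac{10025}{16068} + 19665 \cdot \frac{1}{87} = \frac{10025}{16068} + \frac{6555}{29} = \frac{105616465}{465972}$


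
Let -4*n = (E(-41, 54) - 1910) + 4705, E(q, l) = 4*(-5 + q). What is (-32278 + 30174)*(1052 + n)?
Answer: -840022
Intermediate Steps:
E(q, l) = -20 + 4*q
n = -2611/4 (n = -(((-20 + 4*(-41)) - 1910) + 4705)/4 = -(((-20 - 164) - 1910) + 4705)/4 = -((-184 - 1910) + 4705)/4 = -(-2094 + 4705)/4 = -¼*2611 = -2611/4 ≈ -652.75)
(-32278 + 30174)*(1052 + n) = (-32278 + 30174)*(1052 - 2611/4) = -2104*1597/4 = -840022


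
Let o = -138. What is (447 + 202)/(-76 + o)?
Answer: -649/214 ≈ -3.0327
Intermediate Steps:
(447 + 202)/(-76 + o) = (447 + 202)/(-76 - 138) = 649/(-214) = 649*(-1/214) = -649/214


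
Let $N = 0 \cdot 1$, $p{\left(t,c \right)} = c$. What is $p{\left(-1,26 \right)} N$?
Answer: $0$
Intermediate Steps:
$N = 0$
$p{\left(-1,26 \right)} N = 26 \cdot 0 = 0$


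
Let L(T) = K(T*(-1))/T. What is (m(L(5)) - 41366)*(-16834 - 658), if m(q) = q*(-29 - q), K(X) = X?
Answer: 723084296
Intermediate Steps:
L(T) = -1 (L(T) = (T*(-1))/T = (-T)/T = -1)
(m(L(5)) - 41366)*(-16834 - 658) = (-1*(-1)*(29 - 1) - 41366)*(-16834 - 658) = (-1*(-1)*28 - 41366)*(-17492) = (28 - 41366)*(-17492) = -41338*(-17492) = 723084296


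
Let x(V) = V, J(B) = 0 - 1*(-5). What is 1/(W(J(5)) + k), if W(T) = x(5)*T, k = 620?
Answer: 1/645 ≈ 0.0015504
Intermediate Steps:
J(B) = 5 (J(B) = 0 + 5 = 5)
W(T) = 5*T
1/(W(J(5)) + k) = 1/(5*5 + 620) = 1/(25 + 620) = 1/645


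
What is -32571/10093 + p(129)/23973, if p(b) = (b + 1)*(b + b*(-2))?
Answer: -316694731/80653163 ≈ -3.9266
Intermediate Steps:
p(b) = -b*(1 + b) (p(b) = (1 + b)*(b - 2*b) = (1 + b)*(-b) = -b*(1 + b))
-32571/10093 + p(129)/23973 = -32571/10093 - 1*129*(1 + 129)/23973 = -32571*1/10093 - 1*129*130*(1/23973) = -32571/10093 - 16770*1/23973 = -32571/10093 - 5590/7991 = -316694731/80653163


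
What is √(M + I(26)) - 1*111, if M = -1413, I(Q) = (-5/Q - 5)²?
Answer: -111 + 3*I*√104107/26 ≈ -111.0 + 37.23*I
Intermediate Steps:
I(Q) = (-5 - 5/Q)²
√(M + I(26)) - 1*111 = √(-1413 + 25*(1 + 26)²/26²) - 1*111 = √(-1413 + 25*(1/676)*27²) - 111 = √(-1413 + 25*(1/676)*729) - 111 = √(-1413 + 18225/676) - 111 = √(-936963/676) - 111 = 3*I*√104107/26 - 111 = -111 + 3*I*√104107/26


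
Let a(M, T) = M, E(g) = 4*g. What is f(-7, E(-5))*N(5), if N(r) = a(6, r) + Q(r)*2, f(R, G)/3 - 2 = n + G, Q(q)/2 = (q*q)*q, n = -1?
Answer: -28842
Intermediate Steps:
Q(q) = 2*q³ (Q(q) = 2*((q*q)*q) = 2*(q²*q) = 2*q³)
f(R, G) = 3 + 3*G (f(R, G) = 6 + 3*(-1 + G) = 6 + (-3 + 3*G) = 3 + 3*G)
N(r) = 6 + 4*r³ (N(r) = 6 + (2*r³)*2 = 6 + 4*r³)
f(-7, E(-5))*N(5) = (3 + 3*(4*(-5)))*(6 + 4*5³) = (3 + 3*(-20))*(6 + 4*125) = (3 - 60)*(6 + 500) = -57*506 = -28842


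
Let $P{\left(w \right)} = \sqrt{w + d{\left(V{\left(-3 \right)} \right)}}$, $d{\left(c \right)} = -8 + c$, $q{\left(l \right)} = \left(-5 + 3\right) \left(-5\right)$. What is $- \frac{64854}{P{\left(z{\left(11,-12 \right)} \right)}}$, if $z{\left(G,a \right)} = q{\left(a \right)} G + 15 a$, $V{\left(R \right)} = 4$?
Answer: $\frac{32427 i \sqrt{74}}{37} \approx 7539.1 i$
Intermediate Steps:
$q{\left(l \right)} = 10$ ($q{\left(l \right)} = \left(-2\right) \left(-5\right) = 10$)
$z{\left(G,a \right)} = 10 G + 15 a$
$P{\left(w \right)} = \sqrt{-4 + w}$ ($P{\left(w \right)} = \sqrt{w + \left(-8 + 4\right)} = \sqrt{w - 4} = \sqrt{-4 + w}$)
$- \frac{64854}{P{\left(z{\left(11,-12 \right)} \right)}} = - \frac{64854}{\sqrt{-4 + \left(10 \cdot 11 + 15 \left(-12\right)\right)}} = - \frac{64854}{\sqrt{-4 + \left(110 - 180\right)}} = - \frac{64854}{\sqrt{-4 - 70}} = - \frac{64854}{\sqrt{-74}} = - \frac{64854}{i \sqrt{74}} = - 64854 \left(- \frac{i \sqrt{74}}{74}\right) = \frac{32427 i \sqrt{74}}{37}$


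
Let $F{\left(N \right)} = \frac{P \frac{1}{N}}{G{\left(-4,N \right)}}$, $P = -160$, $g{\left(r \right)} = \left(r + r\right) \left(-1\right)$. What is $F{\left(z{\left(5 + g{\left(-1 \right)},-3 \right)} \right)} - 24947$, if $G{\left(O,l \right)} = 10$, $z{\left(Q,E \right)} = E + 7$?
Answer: $-24951$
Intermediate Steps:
$g{\left(r \right)} = - 2 r$ ($g{\left(r \right)} = 2 r \left(-1\right) = - 2 r$)
$z{\left(Q,E \right)} = 7 + E$
$F{\left(N \right)} = - \frac{16}{N}$ ($F{\left(N \right)} = \frac{\left(-160\right) \frac{1}{N}}{10} = - \frac{160}{N} \frac{1}{10} = - \frac{16}{N}$)
$F{\left(z{\left(5 + g{\left(-1 \right)},-3 \right)} \right)} - 24947 = - \frac{16}{7 - 3} - 24947 = - \frac{16}{4} - 24947 = \left(-16\right) \frac{1}{4} - 24947 = -4 - 24947 = -24951$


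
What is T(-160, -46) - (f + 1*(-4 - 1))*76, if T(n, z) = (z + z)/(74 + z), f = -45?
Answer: 26577/7 ≈ 3796.7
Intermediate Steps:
T(n, z) = 2*z/(74 + z) (T(n, z) = (2*z)/(74 + z) = 2*z/(74 + z))
T(-160, -46) - (f + 1*(-4 - 1))*76 = 2*(-46)/(74 - 46) - (-45 + 1*(-4 - 1))*76 = 2*(-46)/28 - (-45 + 1*(-5))*76 = 2*(-46)*(1/28) - (-45 - 5)*76 = -23/7 - (-50)*76 = -23/7 - 1*(-3800) = -23/7 + 3800 = 26577/7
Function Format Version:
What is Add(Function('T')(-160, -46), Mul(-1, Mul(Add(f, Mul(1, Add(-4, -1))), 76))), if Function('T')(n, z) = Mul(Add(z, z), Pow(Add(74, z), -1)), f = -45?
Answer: Rational(26577, 7) ≈ 3796.7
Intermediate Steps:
Function('T')(n, z) = Mul(2, z, Pow(Add(74, z), -1)) (Function('T')(n, z) = Mul(Mul(2, z), Pow(Add(74, z), -1)) = Mul(2, z, Pow(Add(74, z), -1)))
Add(Function('T')(-160, -46), Mul(-1, Mul(Add(f, Mul(1, Add(-4, -1))), 76))) = Add(Mul(2, -46, Pow(Add(74, -46), -1)), Mul(-1, Mul(Add(-45, Mul(1, Add(-4, -1))), 76))) = Add(Mul(2, -46, Pow(28, -1)), Mul(-1, Mul(Add(-45, Mul(1, -5)), 76))) = Add(Mul(2, -46, Rational(1, 28)), Mul(-1, Mul(Add(-45, -5), 76))) = Add(Rational(-23, 7), Mul(-1, Mul(-50, 76))) = Add(Rational(-23, 7), Mul(-1, -3800)) = Add(Rational(-23, 7), 3800) = Rational(26577, 7)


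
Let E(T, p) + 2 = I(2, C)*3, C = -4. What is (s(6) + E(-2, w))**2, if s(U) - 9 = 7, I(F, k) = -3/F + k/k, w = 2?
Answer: 625/4 ≈ 156.25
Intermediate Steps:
I(F, k) = 1 - 3/F (I(F, k) = -3/F + 1 = 1 - 3/F)
s(U) = 16 (s(U) = 9 + 7 = 16)
E(T, p) = -7/2 (E(T, p) = -2 + ((-3 + 2)/2)*3 = -2 + ((1/2)*(-1))*3 = -2 - 1/2*3 = -2 - 3/2 = -7/2)
(s(6) + E(-2, w))**2 = (16 - 7/2)**2 = (25/2)**2 = 625/4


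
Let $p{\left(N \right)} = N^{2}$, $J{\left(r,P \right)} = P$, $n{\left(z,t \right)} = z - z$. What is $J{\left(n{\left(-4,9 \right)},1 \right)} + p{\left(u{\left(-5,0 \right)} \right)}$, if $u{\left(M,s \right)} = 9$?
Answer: $82$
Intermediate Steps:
$n{\left(z,t \right)} = 0$
$J{\left(n{\left(-4,9 \right)},1 \right)} + p{\left(u{\left(-5,0 \right)} \right)} = 1 + 9^{2} = 1 + 81 = 82$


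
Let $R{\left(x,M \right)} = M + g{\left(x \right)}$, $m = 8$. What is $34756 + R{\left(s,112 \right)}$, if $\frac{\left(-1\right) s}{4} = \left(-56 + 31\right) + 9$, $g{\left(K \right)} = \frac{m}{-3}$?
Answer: $\frac{104596}{3} \approx 34865.0$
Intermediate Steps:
$g{\left(K \right)} = - \frac{8}{3}$ ($g{\left(K \right)} = \frac{8}{-3} = 8 \left(- \frac{1}{3}\right) = - \frac{8}{3}$)
$s = 64$ ($s = - 4 \left(\left(-56 + 31\right) + 9\right) = - 4 \left(-25 + 9\right) = \left(-4\right) \left(-16\right) = 64$)
$R{\left(x,M \right)} = - \frac{8}{3} + M$ ($R{\left(x,M \right)} = M - \frac{8}{3} = - \frac{8}{3} + M$)
$34756 + R{\left(s,112 \right)} = 34756 + \left(- \frac{8}{3} + 112\right) = 34756 + \frac{328}{3} = \frac{104596}{3}$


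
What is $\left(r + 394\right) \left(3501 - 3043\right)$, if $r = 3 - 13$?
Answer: $175872$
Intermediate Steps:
$r = -10$ ($r = 3 - 13 = -10$)
$\left(r + 394\right) \left(3501 - 3043\right) = \left(-10 + 394\right) \left(3501 - 3043\right) = 384 \cdot 458 = 175872$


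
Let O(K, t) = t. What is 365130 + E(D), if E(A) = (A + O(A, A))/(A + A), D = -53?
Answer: 365131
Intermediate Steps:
E(A) = 1 (E(A) = (A + A)/(A + A) = (2*A)/((2*A)) = (2*A)*(1/(2*A)) = 1)
365130 + E(D) = 365130 + 1 = 365131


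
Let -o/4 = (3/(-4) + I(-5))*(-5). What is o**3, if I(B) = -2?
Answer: -166375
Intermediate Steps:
o = -55 (o = -4*(3/(-4) - 2)*(-5) = -4*(3*(-1/4) - 2)*(-5) = -4*(-3/4 - 2)*(-5) = -(-11)*(-5) = -4*55/4 = -55)
o**3 = (-55)**3 = -166375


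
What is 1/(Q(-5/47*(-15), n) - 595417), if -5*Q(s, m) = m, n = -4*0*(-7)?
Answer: -1/595417 ≈ -1.6795e-6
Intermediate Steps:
n = 0 (n = 0*(-7) = 0)
Q(s, m) = -m/5
1/(Q(-5/47*(-15), n) - 595417) = 1/(-⅕*0 - 595417) = 1/(0 - 595417) = 1/(-595417) = -1/595417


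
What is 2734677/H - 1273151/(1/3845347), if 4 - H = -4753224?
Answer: -23270413390800480839/4753228 ≈ -4.8957e+12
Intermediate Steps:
H = 4753228 (H = 4 - 1*(-4753224) = 4 + 4753224 = 4753228)
2734677/H - 1273151/(1/3845347) = 2734677/4753228 - 1273151/(1/3845347) = 2734677*(1/4753228) - 1273151/1/3845347 = 2734677/4753228 - 1273151*3845347 = 2734677/4753228 - 4895707378397 = -23270413390800480839/4753228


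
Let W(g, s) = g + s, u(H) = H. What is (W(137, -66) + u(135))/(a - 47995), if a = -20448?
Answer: -206/68443 ≈ -0.0030098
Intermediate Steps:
(W(137, -66) + u(135))/(a - 47995) = ((137 - 66) + 135)/(-20448 - 47995) = (71 + 135)/(-68443) = 206*(-1/68443) = -206/68443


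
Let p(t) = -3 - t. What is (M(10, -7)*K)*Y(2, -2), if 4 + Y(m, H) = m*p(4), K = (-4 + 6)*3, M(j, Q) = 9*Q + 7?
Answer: 6048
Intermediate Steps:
M(j, Q) = 7 + 9*Q
K = 6 (K = 2*3 = 6)
Y(m, H) = -4 - 7*m (Y(m, H) = -4 + m*(-3 - 1*4) = -4 + m*(-3 - 4) = -4 + m*(-7) = -4 - 7*m)
(M(10, -7)*K)*Y(2, -2) = ((7 + 9*(-7))*6)*(-4 - 7*2) = ((7 - 63)*6)*(-4 - 14) = -56*6*(-18) = -336*(-18) = 6048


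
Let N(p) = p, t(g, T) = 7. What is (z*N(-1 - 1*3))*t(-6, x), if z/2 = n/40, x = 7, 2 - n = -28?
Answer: -42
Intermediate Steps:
n = 30 (n = 2 - 1*(-28) = 2 + 28 = 30)
z = 3/2 (z = 2*(30/40) = 2*(30*(1/40)) = 2*(¾) = 3/2 ≈ 1.5000)
(z*N(-1 - 1*3))*t(-6, x) = (3*(-1 - 1*3)/2)*7 = (3*(-1 - 3)/2)*7 = ((3/2)*(-4))*7 = -6*7 = -42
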